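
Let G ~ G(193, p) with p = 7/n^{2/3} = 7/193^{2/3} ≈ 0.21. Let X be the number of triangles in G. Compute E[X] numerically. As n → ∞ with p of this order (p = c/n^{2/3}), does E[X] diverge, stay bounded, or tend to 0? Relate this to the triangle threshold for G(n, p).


Number of potential triangles: C(193, 3) = 1179616.
Each occurs with probability p³ ≈ (0.21)³ ≈ 9.20830e-03.
By linearity: E[X] = C(193, 3)·p³ ≈ 1179616 · 9.20830e-03 ≈ 10862.259.
Since α = 2/3 < 1, p = c/n^{2/3} ≫ 1/n is above the triangle threshold p ~ 1/n. Asymptotically E[X] ~ (c³/6)·n^{3(1−α)} = (7³/6)·n^{1} → ∞; triangles are abundant w.h.p.

E[X] ≈ 10862.259; in regime p = Θ(1/n^{2/3}) E[X] diverges (above the triangle threshold p ~ 1/n).


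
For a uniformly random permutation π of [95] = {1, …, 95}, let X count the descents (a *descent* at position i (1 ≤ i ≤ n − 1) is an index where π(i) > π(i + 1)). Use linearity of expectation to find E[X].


Write X = Σ X_I over i = 1, …, 94, with X_I the indicator of one descent.
There are 94 indicators.
For each fixed i, the pair (π(i), π(i+1)) is a uniformly random ordered pair of distinct values from {1, …, 95}; by symmetry P[π(i) > π(i+1)] = 1/2.
By linearity: E[X] = 94 · (1/2) = (95 − 1) · (1/2) = 47 ≈ 47.00000.

E[X] = 47 = 47.00000.


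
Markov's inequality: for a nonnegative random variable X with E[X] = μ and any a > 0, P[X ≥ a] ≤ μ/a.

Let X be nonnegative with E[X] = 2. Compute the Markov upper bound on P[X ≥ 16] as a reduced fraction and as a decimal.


μ = E[X] = 2, a = 16.
Markov: P[X ≥ 16] ≤ μ/a = (2)/16 = 1/8.
Numerically: ≈ 0.12500.
(Since a = 16 > μ = 2.00000, the bound 1/8 is < 1 and informative.)

P[X ≥ 16] ≤ 1/8 ≈ 0.12500.


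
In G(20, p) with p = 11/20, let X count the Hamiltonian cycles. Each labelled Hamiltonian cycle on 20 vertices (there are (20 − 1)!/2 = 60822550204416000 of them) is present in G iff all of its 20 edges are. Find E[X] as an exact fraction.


K_20 has (20 − 1)!/2 = 60822550204416000 labelled Hamiltonian cycles.
For each such Hamiltonian cycle H, let X_H = 1 if all 20 edges of H are present in G. Then P[X_H = 1] = p^{20} = (11/20)^{20} = 672749994932560009201/104857600000000000000000000.
By linearity of expectation: E[X] = Σ_H E[X_H] = 60822550204416000 · p^{20} = 60822550204416000 · 672749994932560009201/104857600000000000000000000 = 9989836509230039246035759128621/25600000000000000000.
Numerically: E[X] ≈ 3.90228e+11.

E[X] = 60822550204416000 · (11/20)^{20} = 9989836509230039246035759128621/25600000000000000000 ≈ 3.90228e+11.


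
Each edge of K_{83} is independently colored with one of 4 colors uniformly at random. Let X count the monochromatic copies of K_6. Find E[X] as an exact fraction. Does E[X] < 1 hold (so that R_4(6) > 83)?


E[X] = C(83, 6) · 4^{1 − 15} = 377447148 · 4^{−14} = 377447148/268435456.
As a reduced fraction: E[X] = 94361787/67108864 ≈ 1.4061002.
Is E[X] < 1? NO.
Since E[X] ≥ 1, the first-moment bound is inconclusive at n = 83; it does NOT by itself certify R_4(6) > 83.

E[X] = 94361787/67108864 ≈ 1.4061002; E[X] ≥ 1; first-moment method inconclusive here.


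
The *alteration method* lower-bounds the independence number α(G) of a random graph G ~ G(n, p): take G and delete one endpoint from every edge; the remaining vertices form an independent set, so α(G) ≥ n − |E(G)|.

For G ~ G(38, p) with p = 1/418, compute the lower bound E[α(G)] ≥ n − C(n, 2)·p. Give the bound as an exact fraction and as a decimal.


E[|E(G)|] = C(38, 2)·p = 703 · (1/418) = 37/22.
E[α(G)] ≥ n − E[|E(G)|] = 38 − 37/22 = 799/22.
Numerically: ≈ 36.31818.
(This is only a lower bound; the true E[α(G)] may be larger.)

E[α(G)] ≥ 799/22 ≈ 36.31818.


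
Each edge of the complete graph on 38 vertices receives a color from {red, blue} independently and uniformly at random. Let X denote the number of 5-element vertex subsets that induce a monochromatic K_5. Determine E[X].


Let X = Σ_S X_S over the C(38, 5) = 501942 subsets S of size 5, where X_S = 1 if the K_5 on S is monochromatic.
For a fixed S, the K_5 on S has C(5, 2) = 10 edges. P[all 10 edges red] = (1/2)^10, and likewise for blue, so P[monochromatic] = 2·(1/2)^10 = 2^{1 − 10} = 1/512.
By linearity of expectation: E[X] = C(38, 5) · 2^{1 − 10} = 501942 · 1/512 = 250971/256.
Numerically: E[X] ≈ 980.355.

E[X] = C(38,5)·2^(1−C(5,2)) = 250971/256 ≈ 980.355.


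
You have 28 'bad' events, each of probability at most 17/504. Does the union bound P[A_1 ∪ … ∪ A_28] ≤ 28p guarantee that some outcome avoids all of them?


Union bound: P[∪_{i=1}^{28} A_i] ≤ Σ_i P[A_i] ≤ 28·p = 28·(17/504) = 17/18.
Numerically: 17/18 ≈ 0.94444.
Is 17/18 < 1? YES.
Since P[∪ A_i] ≤ 17/18 < 1, the complement has P[∩ A_i^c] ≥ 1 − 17/18 = 1/18 > 0, so some outcome avoids every A_i.

28·p = 17/18 ≈ 0.94444; existence CERTIFIED by the union bound.


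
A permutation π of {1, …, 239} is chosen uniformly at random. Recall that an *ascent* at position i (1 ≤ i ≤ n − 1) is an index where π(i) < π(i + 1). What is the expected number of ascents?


Write X = Σ X_I over i = 1, …, 238, with X_I the indicator of one ascent.
There are 238 indicators.
For each fixed i, the pair (π(i), π(i+1)) is a uniformly random ordered pair of distinct values from {1, …, 239}; by symmetry P[π(i) < π(i+1)] = 1/2.
By linearity: E[X] = 238 · (1/2) = (239 − 1) · (1/2) = 119 ≈ 119.000000.

E[X] = 119 = 119.000000.


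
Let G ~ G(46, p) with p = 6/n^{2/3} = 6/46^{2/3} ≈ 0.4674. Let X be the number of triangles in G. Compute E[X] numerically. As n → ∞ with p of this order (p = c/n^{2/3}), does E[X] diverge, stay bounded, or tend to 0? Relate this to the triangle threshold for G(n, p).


Number of potential triangles: C(46, 3) = 15180.
Each occurs with probability p³ ≈ (0.4674)³ ≈ 1.020794e-01.
By linearity: E[X] = C(46, 3)·p³ ≈ 15180 · 1.020794e-01 ≈ 1549.5652.
Since α = 2/3 < 1, p = c/n^{2/3} ≫ 1/n is above the triangle threshold p ~ 1/n. Asymptotically E[X] ~ (c³/6)·n^{3(1−α)} = (6³/6)·n^{1} → ∞; triangles are abundant w.h.p.

E[X] ≈ 1549.5652; in regime p = Θ(1/n^{2/3}) E[X] diverges (above the triangle threshold p ~ 1/n).


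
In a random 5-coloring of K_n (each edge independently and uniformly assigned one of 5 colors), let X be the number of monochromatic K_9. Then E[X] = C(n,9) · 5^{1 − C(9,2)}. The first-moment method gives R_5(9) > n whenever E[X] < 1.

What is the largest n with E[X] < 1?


We need C(n, 9) · 5^{1 − 36} < 1, i.e. C(n, 9) < 5^{36 − 1} = 2910383045673370361328125.
Check values of n near the boundary:
  n = 2169: C(2169, 9) = 2879753360044504243499683; 2879753360044504243499683 < 2910383045673370361328125? YES
  n = 2170: C(2170, 9) = 2891746779868845075610510; 2891746779868845075610510 < 2910383045673370361328125? YES
  n = 2171: C(2171, 9) = 2903784578674959601827205; 2903784578674959601827205 < 2910383045673370361328125? YES
  n = 2172: C(2172, 9) = 2915866900084148060642020; 2915866900084148060642020 < 2910383045673370361328125? NO
  n = 2173: C(2173, 9) = 2927993888115921319674265; 2927993888115921319674265 < 2910383045673370361328125? NO
  n = 2174: C(2174, 9) = 2940165687188920530702934; 2940165687188920530702934 < 2910383045673370361328125? NO
The largest n with C(n, 9) < 2910383045673370361328125 is n = 2171 (where E[X] = 580756915734991920365441/582076609134674072265625 ≈ 0.99773). Hence R_5(9) > 2171, i.e. R_5(9) ≥ 2172.

Largest n = 2171; hence R_5(9) > 2171.


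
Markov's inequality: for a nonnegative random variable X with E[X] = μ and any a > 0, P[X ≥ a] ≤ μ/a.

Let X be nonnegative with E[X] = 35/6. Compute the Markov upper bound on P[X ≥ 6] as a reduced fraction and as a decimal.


μ = E[X] = 35/6, a = 6.
Markov: P[X ≥ 6] ≤ μ/a = (35/6)/6 = 35/36.
Numerically: ≈ 0.9722.
(Since a = 6 > μ = 5.8333, the bound 35/36 is < 1 and informative.)

P[X ≥ 6] ≤ 35/36 ≈ 0.9722.


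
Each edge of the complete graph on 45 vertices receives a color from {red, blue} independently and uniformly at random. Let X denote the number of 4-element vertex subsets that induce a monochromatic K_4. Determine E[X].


Let X = Σ_S X_S over the C(45, 4) = 148995 subsets S of size 4, where X_S = 1 if the K_4 on S is monochromatic.
For a fixed S, the K_4 on S has C(4, 2) = 6 edges. P[all 6 edges red] = (1/2)^6, and likewise for blue, so P[monochromatic] = 2·(1/2)^6 = 2^{1 − 6} = 1/32.
By linearity of expectation: E[X] = C(45, 4) · 2^{1 − 6} = 148995 · 1/32 = 148995/32.
Numerically: E[X] ≈ 4656.0938.

E[X] = C(45,4)·2^(1−C(4,2)) = 148995/32 ≈ 4656.0938.


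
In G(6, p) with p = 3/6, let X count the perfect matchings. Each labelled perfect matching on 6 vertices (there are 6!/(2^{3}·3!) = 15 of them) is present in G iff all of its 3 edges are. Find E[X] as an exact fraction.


K_6 has 6!/(2^{3}·3!) = 15 labelled perfect matchings.
For each such perfect matching H, let X_H = 1 if all 3 edges of H are present in G. Then P[X_H = 1] = p^{3} = (1/2)^{3} = 1/8.
Summing the indicators: E[X] = Σ_H E[X_H] = 15 · p^{3} = 15 · 1/8 = 15/8.
Numerically: E[X] ≈ 1.88.

E[X] = 15 · (1/2)^{3} = 15/8 ≈ 1.88.


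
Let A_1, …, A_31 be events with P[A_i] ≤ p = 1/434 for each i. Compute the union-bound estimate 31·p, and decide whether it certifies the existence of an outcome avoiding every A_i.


Union bound: P[∪_{i=1}^{31} A_i] ≤ Σ_i P[A_i] ≤ 31·p = 31·(1/434) = 1/14.
Numerically: 1/14 ≈ 0.071429.
Is 1/14 < 1? YES.
Since P[∪ A_i] ≤ 1/14 < 1, the complement has P[∩ A_i^c] ≥ 1 − 1/14 = 13/14 > 0, so some outcome avoids every A_i.

31·p = 1/14 ≈ 0.071429; existence CERTIFIED by the union bound.


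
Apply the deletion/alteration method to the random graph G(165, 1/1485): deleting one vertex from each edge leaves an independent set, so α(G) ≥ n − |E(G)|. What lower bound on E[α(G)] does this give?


E[|E(G)|] = C(165, 2)·p = 13530 · (1/1485) = 82/9.
E[α(G)] ≥ n − E[|E(G)|] = 165 − 82/9 = 1403/9.
Numerically: ≈ 155.88889.
(This is only a lower bound; the true E[α(G)] may be larger.)

E[α(G)] ≥ 1403/9 ≈ 155.88889.


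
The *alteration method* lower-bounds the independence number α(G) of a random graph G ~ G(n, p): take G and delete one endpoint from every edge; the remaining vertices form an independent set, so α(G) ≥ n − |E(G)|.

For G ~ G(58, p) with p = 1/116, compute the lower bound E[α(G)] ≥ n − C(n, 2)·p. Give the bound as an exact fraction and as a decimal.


E[|E(G)|] = C(58, 2)·p = 1653 · (1/116) = 57/4.
E[α(G)] ≥ n − E[|E(G)|] = 58 − 57/4 = 175/4.
Numerically: ≈ 43.7500.
(This is only a lower bound; the true E[α(G)] may be larger.)

E[α(G)] ≥ 175/4 ≈ 43.7500.


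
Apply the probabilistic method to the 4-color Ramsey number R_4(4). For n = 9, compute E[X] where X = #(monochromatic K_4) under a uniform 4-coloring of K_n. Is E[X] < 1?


E[X] = C(9, 4) · 4^{1 − 6} = 126 · 4^{−5} = 126/1024.
As a reduced fraction: E[X] = 63/512 ≈ 0.1230469.
Is E[X] < 1? YES.
Since E[X] < 1, there exists a 4-coloring of K_{9} with no monochromatic K_4; hence R_4(4) > 9.

E[X] = 63/512 ≈ 0.1230469; E[X] < 1, so R_4(4) > 9.


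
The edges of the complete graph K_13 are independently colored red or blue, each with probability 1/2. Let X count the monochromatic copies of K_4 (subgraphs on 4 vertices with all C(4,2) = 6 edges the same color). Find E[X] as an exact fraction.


Let X = Σ_S X_S over the C(13, 4) = 715 subsets S of size 4, where X_S = 1 if the K_4 on S is monochromatic.
For a fixed S, the K_4 on S has C(4, 2) = 6 edges. P[all 6 edges red] = (1/2)^6, and likewise for blue, so P[monochromatic] = 2·(1/2)^6 = 2^{1 − 6} = 1/32.
Summing: E[X] = C(13, 4) · 2^{1 − 6} = 715 · 1/32 = 715/32.
Numerically: E[X] ≈ 22.344.

E[X] = C(13,4)·2^(1−C(4,2)) = 715/32 ≈ 22.344.


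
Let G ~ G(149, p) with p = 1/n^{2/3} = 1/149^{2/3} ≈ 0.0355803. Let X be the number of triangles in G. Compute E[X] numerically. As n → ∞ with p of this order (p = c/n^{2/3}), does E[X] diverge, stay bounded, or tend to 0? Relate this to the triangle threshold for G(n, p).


Number of potential triangles: C(149, 3) = 540274.
Each occurs with probability p³ ≈ (0.0355803)³ ≈ 4.50430161e-05.
By linearity: E[X] = C(149, 3)·p³ ≈ 540274 · 4.50430161e-05 ≈ 24.335570.
Since α = 2/3 < 1, p = c/n^{2/3} ≫ 1/n is above the triangle threshold p ~ 1/n. Asymptotically E[X] ~ (c³/6)·n^{3(1−α)} = (1³/6)·n^{1} → ∞; triangles are abundant w.h.p.

E[X] ≈ 24.335570; in regime p = Θ(1/n^{2/3}) E[X] diverges (above the triangle threshold p ~ 1/n).


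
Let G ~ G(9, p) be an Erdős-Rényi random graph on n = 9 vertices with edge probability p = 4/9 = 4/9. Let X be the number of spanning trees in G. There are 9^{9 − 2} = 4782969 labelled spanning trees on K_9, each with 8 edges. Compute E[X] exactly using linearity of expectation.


K_9 has 9^{9 − 2} = 4782969 labelled spanning trees.
For each such spanning tree H, let X_H = 1 if all 8 edges of H are present in G. Then P[X_H = 1] = p^{8} = (4/9)^{8} = 65536/43046721.
By linearity: E[X] = Σ_H E[X_H] = 4782969 · p^{8} = 4782969 · 65536/43046721 = 65536/9.
Numerically: E[X] ≈ 7281.78.

E[X] = 4782969 · (4/9)^{8} = 65536/9 ≈ 7281.78.


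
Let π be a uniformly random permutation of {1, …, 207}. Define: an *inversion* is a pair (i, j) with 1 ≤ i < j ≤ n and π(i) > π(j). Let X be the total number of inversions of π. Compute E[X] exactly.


Write X = Σ X_I over the C(207, 2) = 21321 pairs i < j, with X_I the indicator of one inversion.
There are 21321 indicators.
For each fixed pair i < j, the values π(i) and π(j) are two distinct elements of {1, …, 207} in uniformly random order; by symmetry P[π(i) > π(j)] = 1/2.
By linearity: E[X] = 21321 · (1/2) = C(207, 2) · (1/2) = 21321/2 = 21321/2 ≈ 10660.500.

E[X] = 21321/2 = 10660.500.


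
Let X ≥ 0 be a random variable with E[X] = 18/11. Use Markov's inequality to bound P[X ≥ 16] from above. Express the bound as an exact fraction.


μ = E[X] = 18/11, a = 16.
Markov: P[X ≥ 16] ≤ μ/a = (18/11)/16 = 9/88.
Numerically: ≈ 0.102273.
(Since a = 16 > μ = 1.636364, the bound 9/88 is < 1 and informative.)

P[X ≥ 16] ≤ 9/88 ≈ 0.102273.


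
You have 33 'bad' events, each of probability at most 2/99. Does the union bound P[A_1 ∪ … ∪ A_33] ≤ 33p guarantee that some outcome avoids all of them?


Union bound: P[∪_{i=1}^{33} A_i] ≤ Σ_i P[A_i] ≤ 33·p = 33·(2/99) = 2/3.
Numerically: 2/3 ≈ 0.66667.
Is 2/3 < 1? YES.
Since P[∪ A_i] ≤ 2/3 < 1, the complement has P[∩ A_i^c] ≥ 1 − 2/3 = 1/3 > 0, so some outcome avoids every A_i.

33·p = 2/3 ≈ 0.66667; existence CERTIFIED by the union bound.


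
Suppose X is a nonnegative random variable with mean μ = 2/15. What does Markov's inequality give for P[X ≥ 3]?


μ = E[X] = 2/15, a = 3.
Markov: P[X ≥ 3] ≤ μ/a = (2/15)/3 = 2/45.
Numerically: ≈ 0.044.
(Since a = 3 > μ = 0.133, the bound 2/45 is < 1 and informative.)

P[X ≥ 3] ≤ 2/45 ≈ 0.044.


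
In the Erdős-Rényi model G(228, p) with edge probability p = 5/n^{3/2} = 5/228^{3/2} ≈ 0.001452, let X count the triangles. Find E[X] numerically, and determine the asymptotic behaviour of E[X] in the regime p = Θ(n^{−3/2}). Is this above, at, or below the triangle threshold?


Number of potential triangles: C(228, 3) = 1949476.
Each occurs with probability p³ ≈ (0.001452)³ ≈ 3.063396e-09.
By linearity: E[X] = C(228, 3)·p³ ≈ 1949476 · 3.063396e-09 ≈ 0.0060.
Since α = 3/2 > 1, p = c/n^{3/2} = o(1/n) is below the triangle threshold p ~ 1/n. Asymptotically E[X] ~ (c³/6)·n^{3(1−α)} = (5³/6)·n^{-1.5} → 0, so by Markov's inequality G has no triangles w.h.p.

E[X] ≈ 0.0060; in regime p = Θ(1/n^{3/2}) E[X] tends to 0 (below the triangle threshold p ~ 1/n).


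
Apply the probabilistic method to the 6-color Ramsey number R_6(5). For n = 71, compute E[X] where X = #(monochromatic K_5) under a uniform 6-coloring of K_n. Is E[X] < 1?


E[X] = C(71, 5) · 6^{1 − 10} = 13019909 · 6^{−9} = 13019909/10077696.
As a reduced fraction: E[X] = 13019909/10077696 ≈ 1.292.
Is E[X] < 1? NO.
Since E[X] ≥ 1, the first-moment bound is inconclusive at n = 71; it does NOT by itself certify R_6(5) > 71.

E[X] = 13019909/10077696 ≈ 1.292; E[X] ≥ 1; first-moment method inconclusive here.


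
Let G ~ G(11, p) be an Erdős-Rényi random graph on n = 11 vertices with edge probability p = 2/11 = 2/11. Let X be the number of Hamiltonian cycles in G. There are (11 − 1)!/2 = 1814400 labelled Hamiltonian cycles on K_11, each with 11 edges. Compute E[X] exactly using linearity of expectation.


K_11 has (11 − 1)!/2 = 1814400 labelled Hamiltonian cycles.
For each such Hamiltonian cycle H, let X_H = 1 if all 11 edges of H are present in G. Then P[X_H = 1] = p^{11} = (2/11)^{11} = 2048/285311670611.
By linearity: E[X] = Σ_H E[X_H] = 1814400 · p^{11} = 1814400 · 2048/285311670611 = 3715891200/285311670611.
Numerically: E[X] ≈ 0.01302.

E[X] = 1814400 · (2/11)^{11} = 3715891200/285311670611 ≈ 0.01302.


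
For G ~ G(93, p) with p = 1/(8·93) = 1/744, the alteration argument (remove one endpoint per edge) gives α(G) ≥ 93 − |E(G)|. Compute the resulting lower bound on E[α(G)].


E[|E(G)|] = C(93, 2)·p = 4278 · (1/744) = 23/4.
E[α(G)] ≥ n − E[|E(G)|] = 93 − 23/4 = 349/4.
Numerically: ≈ 87.250.
(This is only a lower bound; the true E[α(G)] may be larger.)

E[α(G)] ≥ 349/4 ≈ 87.250.


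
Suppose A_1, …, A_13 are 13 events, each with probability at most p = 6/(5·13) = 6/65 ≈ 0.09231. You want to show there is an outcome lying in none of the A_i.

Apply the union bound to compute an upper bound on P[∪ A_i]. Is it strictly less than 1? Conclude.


Union bound: P[∪_{i=1}^{13} A_i] ≤ Σ_i P[A_i] ≤ 13·p = 13·(6/65) = 6/5.
Numerically: 6/5 ≈ 1.20000.
Is 6/5 < 1? NO.
Since the bound 6/5 is ≥ 1, the union bound is uninformative here; it does NOT by itself certify existence.

13·p = 6/5 ≈ 1.20000; existence NOT certified by the union bound.


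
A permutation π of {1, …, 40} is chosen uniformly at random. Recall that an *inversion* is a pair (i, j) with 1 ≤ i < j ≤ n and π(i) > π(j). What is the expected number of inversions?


Write X = Σ X_I over the C(40, 2) = 780 pairs i < j, with X_I the indicator of one inversion.
There are 780 indicators.
For each fixed pair i < j, the values π(i) and π(j) are two distinct elements of {1, …, 40} in uniformly random order; by symmetry P[π(i) > π(j)] = 1/2.
By linearity: E[X] = 780 · (1/2) = C(40, 2) · (1/2) = 780/2 = 390 ≈ 390.00000.

E[X] = 390 = 390.00000.


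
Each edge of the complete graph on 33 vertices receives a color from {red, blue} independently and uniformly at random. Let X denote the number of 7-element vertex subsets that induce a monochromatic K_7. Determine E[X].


Let X = Σ_S X_S over the C(33, 7) = 4272048 subsets S of size 7, where X_S = 1 if the K_7 on S is monochromatic.
For a fixed S, the K_7 on S has C(7, 2) = 21 edges. P[all 21 edges red] = (1/2)^21, and likewise for blue, so P[monochromatic] = 2·(1/2)^21 = 2^{1 − 21} = 1/1048576.
By linearity: E[X] = C(33, 7) · 2^{1 − 21} = 4272048 · 1/1048576 = 267003/65536.
Numerically: E[X] ≈ 4.074142.

E[X] = C(33,7)·2^(1−C(7,2)) = 267003/65536 ≈ 4.074142.


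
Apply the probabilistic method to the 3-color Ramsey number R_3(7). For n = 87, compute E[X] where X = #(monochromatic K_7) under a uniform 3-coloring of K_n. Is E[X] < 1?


E[X] = C(87, 7) · 3^{1 − 21} = 5843355957 · 3^{−20} = 5843355957/3486784401.
As a reduced fraction: E[X] = 72140197/43046721 ≈ 1.67586.
Is E[X] < 1? NO.
Since E[X] ≥ 1, the first-moment bound is inconclusive at n = 87; it does NOT by itself certify R_3(7) > 87.

E[X] = 72140197/43046721 ≈ 1.67586; E[X] ≥ 1; first-moment method inconclusive here.


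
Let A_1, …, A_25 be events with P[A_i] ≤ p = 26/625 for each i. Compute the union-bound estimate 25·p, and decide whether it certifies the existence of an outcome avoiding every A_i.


Union bound: P[∪_{i=1}^{25} A_i] ≤ Σ_i P[A_i] ≤ 25·p = 25·(26/625) = 26/25.
Numerically: 26/25 ≈ 1.04000.
Is 26/25 < 1? NO.
Since the bound 26/25 is ≥ 1, the union bound is uninformative here; it does NOT by itself certify existence.

25·p = 26/25 ≈ 1.04000; existence NOT certified by the union bound.


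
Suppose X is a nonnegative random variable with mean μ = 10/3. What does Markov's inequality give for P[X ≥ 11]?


μ = E[X] = 10/3, a = 11.
Markov: P[X ≥ 11] ≤ μ/a = (10/3)/11 = 10/33.
Numerically: ≈ 0.303030.
(Since a = 11 > μ = 3.333333, the bound 10/33 is < 1 and informative.)

P[X ≥ 11] ≤ 10/33 ≈ 0.303030.


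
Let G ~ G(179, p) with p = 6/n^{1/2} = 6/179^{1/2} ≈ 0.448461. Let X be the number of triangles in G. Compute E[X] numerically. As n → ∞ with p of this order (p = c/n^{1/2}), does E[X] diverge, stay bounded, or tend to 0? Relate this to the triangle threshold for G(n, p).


Number of potential triangles: C(179, 3) = 939929.
Each occurs with probability p³ ≈ (0.448461)³ ≈ 9.01932849e-02.
By linearity: E[X] = C(179, 3)·p³ ≈ 939929 · 9.01932849e-02 ≈ 84775.284116.
Since α = 1/2 < 1, p = c/n^{1/2} ≫ 1/n is above the triangle threshold p ~ 1/n. Asymptotically E[X] ~ (c³/6)·n^{3(1−α)} = (6³/6)·n^{1.5} → ∞; triangles are abundant w.h.p.

E[X] ≈ 84775.284116; in regime p = Θ(1/n^{1/2}) E[X] diverges (above the triangle threshold p ~ 1/n).


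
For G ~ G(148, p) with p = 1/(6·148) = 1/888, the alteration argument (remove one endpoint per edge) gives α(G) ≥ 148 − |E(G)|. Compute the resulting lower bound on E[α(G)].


E[|E(G)|] = C(148, 2)·p = 10878 · (1/888) = 49/4.
E[α(G)] ≥ n − E[|E(G)|] = 148 − 49/4 = 543/4.
Numerically: ≈ 135.75000.
(This is only a lower bound; the true E[α(G)] may be larger.)

E[α(G)] ≥ 543/4 ≈ 135.75000.


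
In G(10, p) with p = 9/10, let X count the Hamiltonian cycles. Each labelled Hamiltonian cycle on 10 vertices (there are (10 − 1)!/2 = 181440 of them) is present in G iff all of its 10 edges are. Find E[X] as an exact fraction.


K_10 has (10 − 1)!/2 = 181440 labelled Hamiltonian cycles.
For each such Hamiltonian cycle H, let X_H = 1 if all 10 edges of H are present in G. Then P[X_H = 1] = p^{10} = (9/10)^{10} = 3486784401/10000000000.
By linearity of expectation: E[X] = Σ_H E[X_H] = 181440 · p^{10} = 181440 · 3486784401/10000000000 = 1977006755367/31250000.
Numerically: E[X] ≈ 6.326e+04.

E[X] = 181440 · (9/10)^{10} = 1977006755367/31250000 ≈ 6.326e+04.


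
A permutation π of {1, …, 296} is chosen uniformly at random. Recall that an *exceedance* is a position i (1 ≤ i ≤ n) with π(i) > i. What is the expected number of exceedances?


Write X = Σ_{i=1}^{296} X_i, where X_i = 1_{π(i) > i}.
For each fixed i, π(i) is uniform over {1, …, 296} (marginal of a uniform permutation), so P[π(i) > i] = (n − i)/n. Summing: Σ_{i=1}^{296} (n − i)/n = (0 + 1 + … + 295)/296 = 296(296 − 1)/(2·296) = (296 − 1)/2.
Hence E[X] = Σ_{i=1}^{296} (296 − i)/296 = 295/2 ≈ 147.5000.

E[X] = 295/2 = 147.5000.


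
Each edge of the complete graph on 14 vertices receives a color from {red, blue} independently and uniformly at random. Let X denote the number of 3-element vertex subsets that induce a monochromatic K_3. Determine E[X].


Let X = Σ_S X_S over the C(14, 3) = 364 subsets S of size 3, where X_S = 1 if the K_3 on S is monochromatic.
For a fixed S, the K_3 on S has C(3, 2) = 3 edges. P[all 3 edges red] = (1/2)^3, and likewise for blue, so P[monochromatic] = 2·(1/2)^3 = 2^{1 − 3} = 1/4.
By linearity of expectation: E[X] = C(14, 3) · 2^{1 − 3} = 364 · 1/4 = 91.
Numerically: E[X] ≈ 91.0000.

E[X] = C(14,3)·2^(1−C(3,2)) = 91 ≈ 91.0000.


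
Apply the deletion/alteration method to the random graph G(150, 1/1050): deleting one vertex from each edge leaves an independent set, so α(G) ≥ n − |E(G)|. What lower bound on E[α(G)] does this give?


E[|E(G)|] = C(150, 2)·p = 11175 · (1/1050) = 149/14.
E[α(G)] ≥ n − E[|E(G)|] = 150 − 149/14 = 1951/14.
Numerically: ≈ 139.357143.
(This is only a lower bound; the true E[α(G)] may be larger.)

E[α(G)] ≥ 1951/14 ≈ 139.357143.


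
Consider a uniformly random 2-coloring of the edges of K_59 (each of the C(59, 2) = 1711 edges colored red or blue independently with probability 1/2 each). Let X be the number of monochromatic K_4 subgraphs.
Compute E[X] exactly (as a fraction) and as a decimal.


Let X = Σ_S X_S over the C(59, 4) = 455126 subsets S of size 4, where X_S = 1 if the K_4 on S is monochromatic.
For a fixed S, the K_4 on S has C(4, 2) = 6 edges. P[all 6 edges red] = (1/2)^6, and likewise for blue, so P[monochromatic] = 2·(1/2)^6 = 2^{1 − 6} = 1/32.
By linearity of expectation: E[X] = C(59, 4) · 2^{1 − 6} = 455126 · 1/32 = 227563/16.
Numerically: E[X] ≈ 14222.688.

E[X] = C(59,4)·2^(1−C(4,2)) = 227563/16 ≈ 14222.688.


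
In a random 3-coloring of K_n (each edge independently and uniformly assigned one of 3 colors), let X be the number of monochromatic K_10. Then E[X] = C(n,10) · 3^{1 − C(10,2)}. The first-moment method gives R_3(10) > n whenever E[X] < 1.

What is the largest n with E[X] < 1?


We need C(n, 10) · 3^{1 − 45} < 1, i.e. C(n, 10) < 3^{45 − 1} = 984770902183611232881.
Check values of n near the boundary:
  n = 568: C(568, 10) = 889446337783744949208; 889446337783744949208 < 984770902183611232881? YES
  n = 569: C(569, 10) = 905357721286137524328; 905357721286137524328 < 984770902183611232881? YES
  n = 570: C(570, 10) = 921524823451961408691; 921524823451961408691 < 984770902183611232881? YES
  n = 571: C(571, 10) = 937951290893172842001; 937951290893172842001 < 984770902183611232881? YES
  n = 572: C(572, 10) = 954640815642161682606; 954640815642161682606 < 984770902183611232881? YES
  n = 573: C(573, 10) = 971597135635805762226; 971597135635805762226 < 984770902183611232881? YES
  n = 574: C(574, 10) = 988824035203816502691; 988824035203816502691 < 984770902183611232881? NO
  n = 575: C(575, 10) = 1006325345561406175305; 1006325345561406175305 < 984770902183611232881? NO
  n = 576: C(576, 10) = 1024104945306307344480; 1024104945306307344480 < 984770902183611232881? NO
The largest n with C(n, 10) < 984770902183611232881 is n = 573 (where E[X] = 35985079097622435638/36472996377170786403 ≈ 0.9866225). Hence R_3(10) > 573, i.e. R_3(10) ≥ 574.

Largest n = 573; hence R_3(10) > 573.


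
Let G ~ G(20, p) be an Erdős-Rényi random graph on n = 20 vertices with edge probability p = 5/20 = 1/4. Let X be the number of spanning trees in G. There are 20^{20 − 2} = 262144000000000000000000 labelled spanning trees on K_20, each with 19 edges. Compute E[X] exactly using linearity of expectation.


K_20 has 20^{20 − 2} = 262144000000000000000000 labelled spanning trees.
For each such spanning tree H, let X_H = 1 if all 19 edges of H are present in G. Then P[X_H = 1] = p^{19} = (1/4)^{19} = 1/274877906944.
By linearity: E[X] = Σ_H E[X_H] = 262144000000000000000000 · p^{19} = 262144000000000000000000 · 1/274877906944 = 3814697265625/4.
Numerically: E[X] ≈ 9.54e+11.

E[X] = 262144000000000000000000 · (1/4)^{19} = 3814697265625/4 ≈ 9.54e+11.


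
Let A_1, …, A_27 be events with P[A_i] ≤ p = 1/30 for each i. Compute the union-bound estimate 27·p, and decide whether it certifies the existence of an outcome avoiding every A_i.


Union bound: P[∪_{i=1}^{27} A_i] ≤ Σ_i P[A_i] ≤ 27·p = 27·(1/30) = 9/10.
Numerically: 9/10 ≈ 0.900000.
Is 9/10 < 1? YES.
Since P[∪ A_i] ≤ 9/10 < 1, the complement has P[∩ A_i^c] ≥ 1 − 9/10 = 1/10 > 0, so some outcome avoids every A_i.

27·p = 9/10 ≈ 0.900000; existence CERTIFIED by the union bound.


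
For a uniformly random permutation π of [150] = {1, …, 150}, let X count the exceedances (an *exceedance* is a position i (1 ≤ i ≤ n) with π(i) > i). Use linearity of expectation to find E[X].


Write X = Σ_{i=1}^{150} X_i, where X_i = 1_{π(i) > i}.
For each fixed i, π(i) is uniform over {1, …, 150} (marginal of a uniform permutation), so P[π(i) > i] = (n − i)/n. Summing: Σ_{i=1}^{150} (n − i)/n = (0 + 1 + … + 149)/150 = 150(150 − 1)/(2·150) = (150 − 1)/2.
Hence E[X] = Σ_{i=1}^{150} (150 − i)/150 = 149/2 ≈ 74.50000.

E[X] = 149/2 = 74.50000.


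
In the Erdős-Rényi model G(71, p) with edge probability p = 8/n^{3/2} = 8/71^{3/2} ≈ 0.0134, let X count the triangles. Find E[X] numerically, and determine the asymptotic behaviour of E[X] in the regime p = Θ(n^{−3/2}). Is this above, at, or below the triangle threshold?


Number of potential triangles: C(71, 3) = 57155.
Each occurs with probability p³ ≈ (0.0134)³ ≈ 2.39115e-06.
By linearity: E[X] = C(71, 3)·p³ ≈ 57155 · 2.39115e-06 ≈ 0.137.
Since α = 3/2 > 1, p = c/n^{3/2} = o(1/n) is below the triangle threshold p ~ 1/n. Asymptotically E[X] ~ (c³/6)·n^{3(1−α)} = (8³/6)·n^{-1.5} → 0, so by Markov's inequality G has no triangles w.h.p.

E[X] ≈ 0.137; in regime p = Θ(1/n^{3/2}) E[X] tends to 0 (below the triangle threshold p ~ 1/n).


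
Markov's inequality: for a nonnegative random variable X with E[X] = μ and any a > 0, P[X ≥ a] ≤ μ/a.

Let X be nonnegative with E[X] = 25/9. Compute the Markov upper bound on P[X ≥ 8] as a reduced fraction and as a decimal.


μ = E[X] = 25/9, a = 8.
Markov: P[X ≥ 8] ≤ μ/a = (25/9)/8 = 25/72.
Numerically: ≈ 0.34722.
(Since a = 8 > μ = 2.77778, the bound 25/72 is < 1 and informative.)

P[X ≥ 8] ≤ 25/72 ≈ 0.34722.


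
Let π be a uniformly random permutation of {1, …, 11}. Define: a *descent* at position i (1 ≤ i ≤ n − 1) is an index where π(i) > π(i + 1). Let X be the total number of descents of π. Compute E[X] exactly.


Write X = Σ X_I over i = 1, …, 10, with X_I the indicator of one descent.
There are 10 indicators.
For each fixed i, the pair (π(i), π(i+1)) is a uniformly random ordered pair of distinct values from {1, …, 11}; by symmetry P[π(i) > π(i+1)] = 1/2.
By linearity: E[X] = 10 · (1/2) = (11 − 1) · (1/2) = 5 ≈ 5.000000.

E[X] = 5 = 5.000000.


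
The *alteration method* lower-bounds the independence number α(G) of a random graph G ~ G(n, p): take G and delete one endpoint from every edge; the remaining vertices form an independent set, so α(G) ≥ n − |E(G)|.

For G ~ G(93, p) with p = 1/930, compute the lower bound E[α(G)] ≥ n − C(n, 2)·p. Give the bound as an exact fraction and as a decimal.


E[|E(G)|] = C(93, 2)·p = 4278 · (1/930) = 23/5.
E[α(G)] ≥ n − E[|E(G)|] = 93 − 23/5 = 442/5.
Numerically: ≈ 88.400.
(This is only a lower bound; the true E[α(G)] may be larger.)

E[α(G)] ≥ 442/5 ≈ 88.400.


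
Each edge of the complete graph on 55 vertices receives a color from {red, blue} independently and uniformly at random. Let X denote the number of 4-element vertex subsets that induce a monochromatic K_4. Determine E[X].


Let X = Σ_S X_S over the C(55, 4) = 341055 subsets S of size 4, where X_S = 1 if the K_4 on S is monochromatic.
For a fixed S, the K_4 on S has C(4, 2) = 6 edges. P[all 6 edges red] = (1/2)^6, and likewise for blue, so P[monochromatic] = 2·(1/2)^6 = 2^{1 − 6} = 1/32.
By linearity: E[X] = C(55, 4) · 2^{1 − 6} = 341055 · 1/32 = 341055/32.
Numerically: E[X] ≈ 10657.968750.

E[X] = C(55,4)·2^(1−C(4,2)) = 341055/32 ≈ 10657.968750.


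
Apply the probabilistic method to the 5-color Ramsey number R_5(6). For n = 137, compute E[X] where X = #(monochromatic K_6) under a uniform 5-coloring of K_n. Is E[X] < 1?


E[X] = C(137, 6) · 5^{1 − 15} = 8218472724 · 5^{−14} = 8218472724/6103515625.
As a reduced fraction: E[X] = 8218472724/6103515625 ≈ 1.3465.
Is E[X] < 1? NO.
Since E[X] ≥ 1, the first-moment bound is inconclusive at n = 137; it does NOT by itself certify R_5(6) > 137.

E[X] = 8218472724/6103515625 ≈ 1.3465; E[X] ≥ 1; first-moment method inconclusive here.


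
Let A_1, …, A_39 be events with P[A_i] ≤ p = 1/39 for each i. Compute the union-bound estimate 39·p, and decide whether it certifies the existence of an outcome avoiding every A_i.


Union bound: P[∪_{i=1}^{39} A_i] ≤ Σ_i P[A_i] ≤ 39·p = 39·(1/39) = 1.
Numerically: 1 ≈ 1.0000.
Is 1 < 1? NO.
Since the bound 1 is ≥ 1, the union bound is uninformative here; it does NOT by itself certify existence.

39·p = 1 ≈ 1.0000; existence NOT certified by the union bound.


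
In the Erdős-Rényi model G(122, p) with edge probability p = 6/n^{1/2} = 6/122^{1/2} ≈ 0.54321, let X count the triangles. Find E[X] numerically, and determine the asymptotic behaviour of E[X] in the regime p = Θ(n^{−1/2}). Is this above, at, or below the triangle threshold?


Number of potential triangles: C(122, 3) = 295240.
Each occurs with probability p³ ≈ (0.54321)³ ≈ 1.6029280e-01.
By linearity: E[X] = C(122, 3)·p³ ≈ 295240 · 1.6029280e-01 ≈ 47324.84517.
Since α = 1/2 < 1, p = c/n^{1/2} ≫ 1/n is above the triangle threshold p ~ 1/n. Asymptotically E[X] ~ (c³/6)·n^{3(1−α)} = (6³/6)·n^{1.5} → ∞; triangles are abundant w.h.p.

E[X] ≈ 47324.84517; in regime p = Θ(1/n^{1/2}) E[X] diverges (above the triangle threshold p ~ 1/n).


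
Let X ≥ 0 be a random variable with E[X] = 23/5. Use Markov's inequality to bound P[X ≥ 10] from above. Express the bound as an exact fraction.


μ = E[X] = 23/5, a = 10.
Markov: P[X ≥ 10] ≤ μ/a = (23/5)/10 = 23/50.
Numerically: ≈ 0.460000.
(Since a = 10 > μ = 4.600000, the bound 23/50 is < 1 and informative.)

P[X ≥ 10] ≤ 23/50 ≈ 0.460000.


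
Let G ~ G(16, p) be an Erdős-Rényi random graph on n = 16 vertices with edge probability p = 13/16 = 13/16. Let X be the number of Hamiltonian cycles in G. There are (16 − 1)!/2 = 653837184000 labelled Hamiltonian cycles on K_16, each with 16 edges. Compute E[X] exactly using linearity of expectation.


K_16 has (16 − 1)!/2 = 653837184000 labelled Hamiltonian cycles.
For each such Hamiltonian cycle H, let X_H = 1 if all 16 edges of H are present in G. Then P[X_H = 1] = p^{16} = (13/16)^{16} = 665416609183179841/18446744073709551616.
Summing the indicators: E[X] = Σ_H E[X_H] = 653837184000 · p^{16} = 653837184000 · 665416609183179841/18446744073709551616 = 424877072202303561918952875/18014398509481984.
Numerically: E[X] ≈ 2.359e+10.

E[X] = 653837184000 · (13/16)^{16} = 424877072202303561918952875/18014398509481984 ≈ 2.359e+10.


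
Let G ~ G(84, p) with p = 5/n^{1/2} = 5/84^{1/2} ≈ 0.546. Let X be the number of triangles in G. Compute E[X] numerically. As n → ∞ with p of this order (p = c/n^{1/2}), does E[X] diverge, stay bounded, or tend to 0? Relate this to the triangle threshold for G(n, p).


Number of potential triangles: C(84, 3) = 95284.
Each occurs with probability p³ ≈ (0.546)³ ≈ 1.62365e-01.
By linearity: E[X] = C(84, 3)·p³ ≈ 95284 · 1.62365e-01 ≈ 15470.739.
Since α = 1/2 < 1, p = c/n^{1/2} ≫ 1/n is above the triangle threshold p ~ 1/n. Asymptotically E[X] ~ (c³/6)·n^{3(1−α)} = (5³/6)·n^{1.5} → ∞; triangles are abundant w.h.p.

E[X] ≈ 15470.739; in regime p = Θ(1/n^{1/2}) E[X] diverges (above the triangle threshold p ~ 1/n).


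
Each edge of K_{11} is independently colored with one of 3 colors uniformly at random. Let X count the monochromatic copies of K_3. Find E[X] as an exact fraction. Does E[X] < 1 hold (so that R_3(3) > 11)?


E[X] = C(11, 3) · 3^{1 − 3} = 165 · 3^{−2} = 165/9.
As a reduced fraction: E[X] = 55/3 ≈ 18.3333.
Is E[X] < 1? NO.
Since E[X] ≥ 1, the first-moment bound is inconclusive at n = 11; it does NOT by itself certify R_3(3) > 11.

E[X] = 55/3 ≈ 18.3333; E[X] ≥ 1; first-moment method inconclusive here.


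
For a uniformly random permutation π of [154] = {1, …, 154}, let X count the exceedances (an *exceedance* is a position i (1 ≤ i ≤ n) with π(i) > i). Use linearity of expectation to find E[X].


Write X = Σ_{i=1}^{154} X_i, where X_i = 1_{π(i) > i}.
For each fixed i, π(i) is uniform over {1, …, 154} (marginal of a uniform permutation), so P[π(i) > i] = (n − i)/n. Summing: Σ_{i=1}^{154} (n − i)/n = (0 + 1 + … + 153)/154 = 154(154 − 1)/(2·154) = (154 − 1)/2.
Hence E[X] = Σ_{i=1}^{154} (154 − i)/154 = 153/2 ≈ 76.500.

E[X] = 153/2 = 76.500.


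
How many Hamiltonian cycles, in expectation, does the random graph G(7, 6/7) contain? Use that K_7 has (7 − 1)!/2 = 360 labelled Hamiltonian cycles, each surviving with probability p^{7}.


K_7 has (7 − 1)!/2 = 360 labelled Hamiltonian cycles.
For each such Hamiltonian cycle H, let X_H = 1 if all 7 edges of H are present in G. Then P[X_H = 1] = p^{7} = (6/7)^{7} = 279936/823543.
Summing the indicators: E[X] = Σ_H E[X_H] = 360 · p^{7} = 360 · 279936/823543 = 100776960/823543.
Numerically: E[X] ≈ 122.37.

E[X] = 360 · (6/7)^{7} = 100776960/823543 ≈ 122.37.


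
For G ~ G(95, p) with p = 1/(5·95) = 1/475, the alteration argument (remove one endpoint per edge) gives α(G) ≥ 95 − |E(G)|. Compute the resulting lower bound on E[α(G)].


E[|E(G)|] = C(95, 2)·p = 4465 · (1/475) = 47/5.
E[α(G)] ≥ n − E[|E(G)|] = 95 − 47/5 = 428/5.
Numerically: ≈ 85.6000.
(This is only a lower bound; the true E[α(G)] may be larger.)

E[α(G)] ≥ 428/5 ≈ 85.6000.


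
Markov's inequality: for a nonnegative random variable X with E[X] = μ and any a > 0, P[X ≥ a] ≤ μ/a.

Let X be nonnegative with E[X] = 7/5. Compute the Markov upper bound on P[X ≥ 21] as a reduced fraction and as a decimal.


μ = E[X] = 7/5, a = 21.
Markov: P[X ≥ 21] ≤ μ/a = (7/5)/21 = 1/15.
Numerically: ≈ 0.066667.
(Since a = 21 > μ = 1.400000, the bound 1/15 is < 1 and informative.)

P[X ≥ 21] ≤ 1/15 ≈ 0.066667.


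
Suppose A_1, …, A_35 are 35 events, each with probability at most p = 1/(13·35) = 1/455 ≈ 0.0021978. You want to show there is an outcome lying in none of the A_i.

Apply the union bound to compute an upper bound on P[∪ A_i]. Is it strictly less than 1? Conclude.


Union bound: P[∪_{i=1}^{35} A_i] ≤ Σ_i P[A_i] ≤ 35·p = 35·(1/455) = 1/13.
Numerically: 1/13 ≈ 0.0769231.
Is 1/13 < 1? YES.
Since P[∪ A_i] ≤ 1/13 < 1, the complement has P[∩ A_i^c] ≥ 1 − 1/13 = 12/13 > 0, so some outcome avoids every A_i.

35·p = 1/13 ≈ 0.0769231; existence CERTIFIED by the union bound.


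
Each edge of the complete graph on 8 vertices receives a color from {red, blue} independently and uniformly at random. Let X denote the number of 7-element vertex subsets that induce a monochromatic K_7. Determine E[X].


Let X = Σ_S X_S over the C(8, 7) = 8 subsets S of size 7, where X_S = 1 if the K_7 on S is monochromatic.
For a fixed S, the K_7 on S has C(7, 2) = 21 edges. P[all 21 edges red] = (1/2)^21, and likewise for blue, so P[monochromatic] = 2·(1/2)^21 = 2^{1 − 21} = 1/1048576.
By linearity of expectation: E[X] = C(8, 7) · 2^{1 − 21} = 8 · 1/1048576 = 1/131072.
Numerically: E[X] ≈ 0.000008.

E[X] = C(8,7)·2^(1−C(7,2)) = 1/131072 ≈ 0.000008.


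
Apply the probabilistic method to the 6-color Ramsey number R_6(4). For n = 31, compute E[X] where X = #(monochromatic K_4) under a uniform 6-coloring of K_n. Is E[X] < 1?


E[X] = C(31, 4) · 6^{1 − 6} = 31465 · 6^{−5} = 31465/7776.
As a reduced fraction: E[X] = 31465/7776 ≈ 4.046425.
Is E[X] < 1? NO.
Since E[X] ≥ 1, the first-moment bound is inconclusive at n = 31; it does NOT by itself certify R_6(4) > 31.

E[X] = 31465/7776 ≈ 4.046425; E[X] ≥ 1; first-moment method inconclusive here.


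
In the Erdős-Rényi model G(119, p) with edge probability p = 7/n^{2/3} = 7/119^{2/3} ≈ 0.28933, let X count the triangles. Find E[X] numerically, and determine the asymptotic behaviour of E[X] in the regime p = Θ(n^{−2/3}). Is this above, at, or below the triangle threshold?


Number of potential triangles: C(119, 3) = 273819.
Each occurs with probability p³ ≈ (0.28933)³ ≈ 2.4221453e-02.
By linearity: E[X] = C(119, 3)·p³ ≈ 273819 · 2.4221453e-02 ≈ 6632.29412.
Since α = 2/3 < 1, p = c/n^{2/3} ≫ 1/n is above the triangle threshold p ~ 1/n. Asymptotically E[X] ~ (c³/6)·n^{3(1−α)} = (7³/6)·n^{1} → ∞; triangles are abundant w.h.p.

E[X] ≈ 6632.29412; in regime p = Θ(1/n^{2/3}) E[X] diverges (above the triangle threshold p ~ 1/n).
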